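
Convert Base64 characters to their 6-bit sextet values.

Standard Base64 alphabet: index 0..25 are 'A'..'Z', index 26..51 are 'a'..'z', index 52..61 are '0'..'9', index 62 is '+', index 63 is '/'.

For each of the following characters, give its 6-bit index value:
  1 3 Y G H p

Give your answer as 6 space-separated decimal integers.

'1': 0..9 range, 52 + ord('1') − ord('0') = 53
'3': 0..9 range, 52 + ord('3') − ord('0') = 55
'Y': A..Z range, ord('Y') − ord('A') = 24
'G': A..Z range, ord('G') − ord('A') = 6
'H': A..Z range, ord('H') − ord('A') = 7
'p': a..z range, 26 + ord('p') − ord('a') = 41

Answer: 53 55 24 6 7 41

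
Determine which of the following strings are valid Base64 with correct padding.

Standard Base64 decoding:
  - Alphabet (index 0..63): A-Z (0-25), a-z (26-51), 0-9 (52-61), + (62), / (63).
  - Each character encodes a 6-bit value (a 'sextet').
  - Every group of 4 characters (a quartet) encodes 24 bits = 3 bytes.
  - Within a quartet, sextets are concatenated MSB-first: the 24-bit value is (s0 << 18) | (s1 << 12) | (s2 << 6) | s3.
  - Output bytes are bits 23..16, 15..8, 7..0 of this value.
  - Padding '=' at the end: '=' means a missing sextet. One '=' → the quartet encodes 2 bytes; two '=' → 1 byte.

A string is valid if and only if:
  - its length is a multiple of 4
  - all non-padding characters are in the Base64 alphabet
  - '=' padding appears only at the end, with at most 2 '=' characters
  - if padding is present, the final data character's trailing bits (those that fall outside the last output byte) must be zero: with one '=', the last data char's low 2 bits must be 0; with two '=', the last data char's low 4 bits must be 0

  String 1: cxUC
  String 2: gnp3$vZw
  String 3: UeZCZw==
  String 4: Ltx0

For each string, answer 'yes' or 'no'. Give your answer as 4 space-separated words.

Answer: yes no yes yes

Derivation:
String 1: 'cxUC' → valid
String 2: 'gnp3$vZw' → invalid (bad char(s): ['$'])
String 3: 'UeZCZw==' → valid
String 4: 'Ltx0' → valid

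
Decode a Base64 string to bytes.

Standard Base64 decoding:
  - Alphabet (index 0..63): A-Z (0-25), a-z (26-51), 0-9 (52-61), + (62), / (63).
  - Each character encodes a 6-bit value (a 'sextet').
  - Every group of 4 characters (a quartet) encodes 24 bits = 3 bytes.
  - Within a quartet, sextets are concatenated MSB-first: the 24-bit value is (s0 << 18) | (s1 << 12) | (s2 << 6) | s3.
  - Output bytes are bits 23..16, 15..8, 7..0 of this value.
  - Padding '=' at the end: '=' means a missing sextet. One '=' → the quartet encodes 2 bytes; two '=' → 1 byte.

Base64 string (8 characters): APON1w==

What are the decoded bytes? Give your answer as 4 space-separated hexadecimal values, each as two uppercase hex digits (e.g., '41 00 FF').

After char 0 ('A'=0): chars_in_quartet=1 acc=0x0 bytes_emitted=0
After char 1 ('P'=15): chars_in_quartet=2 acc=0xF bytes_emitted=0
After char 2 ('O'=14): chars_in_quartet=3 acc=0x3CE bytes_emitted=0
After char 3 ('N'=13): chars_in_quartet=4 acc=0xF38D -> emit 00 F3 8D, reset; bytes_emitted=3
After char 4 ('1'=53): chars_in_quartet=1 acc=0x35 bytes_emitted=3
After char 5 ('w'=48): chars_in_quartet=2 acc=0xD70 bytes_emitted=3
Padding '==': partial quartet acc=0xD70 -> emit D7; bytes_emitted=4

Answer: 00 F3 8D D7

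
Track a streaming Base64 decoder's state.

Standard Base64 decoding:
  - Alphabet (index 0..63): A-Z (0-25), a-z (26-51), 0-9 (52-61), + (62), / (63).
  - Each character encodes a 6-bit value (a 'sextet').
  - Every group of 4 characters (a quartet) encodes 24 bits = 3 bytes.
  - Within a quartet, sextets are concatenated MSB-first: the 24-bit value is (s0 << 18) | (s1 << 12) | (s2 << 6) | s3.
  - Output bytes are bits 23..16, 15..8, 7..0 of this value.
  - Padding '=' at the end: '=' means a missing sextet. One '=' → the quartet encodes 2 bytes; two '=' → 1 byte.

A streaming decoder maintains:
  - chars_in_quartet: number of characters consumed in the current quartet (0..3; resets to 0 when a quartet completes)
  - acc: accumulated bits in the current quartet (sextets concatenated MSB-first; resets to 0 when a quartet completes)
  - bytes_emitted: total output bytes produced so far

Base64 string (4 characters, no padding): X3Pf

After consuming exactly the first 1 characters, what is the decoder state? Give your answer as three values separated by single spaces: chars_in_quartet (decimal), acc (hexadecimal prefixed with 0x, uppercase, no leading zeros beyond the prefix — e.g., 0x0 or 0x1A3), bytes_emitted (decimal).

After char 0 ('X'=23): chars_in_quartet=1 acc=0x17 bytes_emitted=0

Answer: 1 0x17 0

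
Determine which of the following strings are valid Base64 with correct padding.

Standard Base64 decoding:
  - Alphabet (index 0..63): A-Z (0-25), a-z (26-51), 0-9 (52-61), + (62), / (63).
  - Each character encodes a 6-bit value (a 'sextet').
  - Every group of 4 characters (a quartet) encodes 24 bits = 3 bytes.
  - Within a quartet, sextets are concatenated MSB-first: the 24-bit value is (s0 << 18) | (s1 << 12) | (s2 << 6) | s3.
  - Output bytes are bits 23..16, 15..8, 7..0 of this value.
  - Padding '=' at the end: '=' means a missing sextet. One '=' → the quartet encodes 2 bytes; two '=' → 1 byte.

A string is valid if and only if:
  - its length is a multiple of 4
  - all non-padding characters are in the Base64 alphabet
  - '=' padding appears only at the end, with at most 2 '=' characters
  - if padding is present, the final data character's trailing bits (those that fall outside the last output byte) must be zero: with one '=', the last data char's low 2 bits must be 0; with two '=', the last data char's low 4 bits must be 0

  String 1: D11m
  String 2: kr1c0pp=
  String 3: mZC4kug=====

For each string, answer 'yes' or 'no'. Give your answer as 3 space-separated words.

String 1: 'D11m' → valid
String 2: 'kr1c0pp=' → invalid (bad trailing bits)
String 3: 'mZC4kug=====' → invalid (5 pad chars (max 2))

Answer: yes no no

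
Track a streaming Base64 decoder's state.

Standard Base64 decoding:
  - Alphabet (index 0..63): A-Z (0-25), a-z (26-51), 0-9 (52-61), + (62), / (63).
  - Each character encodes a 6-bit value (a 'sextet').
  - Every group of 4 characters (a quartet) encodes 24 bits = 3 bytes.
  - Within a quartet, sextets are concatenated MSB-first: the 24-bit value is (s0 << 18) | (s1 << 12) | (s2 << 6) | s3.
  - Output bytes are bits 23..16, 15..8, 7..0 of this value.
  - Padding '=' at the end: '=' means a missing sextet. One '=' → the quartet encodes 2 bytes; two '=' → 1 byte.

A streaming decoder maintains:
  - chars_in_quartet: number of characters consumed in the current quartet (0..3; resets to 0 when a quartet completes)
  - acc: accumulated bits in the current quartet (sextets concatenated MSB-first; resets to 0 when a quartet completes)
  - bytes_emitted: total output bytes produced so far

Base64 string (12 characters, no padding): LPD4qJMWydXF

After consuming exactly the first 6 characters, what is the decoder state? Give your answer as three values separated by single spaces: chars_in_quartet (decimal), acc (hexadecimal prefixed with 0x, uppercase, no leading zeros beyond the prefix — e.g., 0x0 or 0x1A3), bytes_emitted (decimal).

After char 0 ('L'=11): chars_in_quartet=1 acc=0xB bytes_emitted=0
After char 1 ('P'=15): chars_in_quartet=2 acc=0x2CF bytes_emitted=0
After char 2 ('D'=3): chars_in_quartet=3 acc=0xB3C3 bytes_emitted=0
After char 3 ('4'=56): chars_in_quartet=4 acc=0x2CF0F8 -> emit 2C F0 F8, reset; bytes_emitted=3
After char 4 ('q'=42): chars_in_quartet=1 acc=0x2A bytes_emitted=3
After char 5 ('J'=9): chars_in_quartet=2 acc=0xA89 bytes_emitted=3

Answer: 2 0xA89 3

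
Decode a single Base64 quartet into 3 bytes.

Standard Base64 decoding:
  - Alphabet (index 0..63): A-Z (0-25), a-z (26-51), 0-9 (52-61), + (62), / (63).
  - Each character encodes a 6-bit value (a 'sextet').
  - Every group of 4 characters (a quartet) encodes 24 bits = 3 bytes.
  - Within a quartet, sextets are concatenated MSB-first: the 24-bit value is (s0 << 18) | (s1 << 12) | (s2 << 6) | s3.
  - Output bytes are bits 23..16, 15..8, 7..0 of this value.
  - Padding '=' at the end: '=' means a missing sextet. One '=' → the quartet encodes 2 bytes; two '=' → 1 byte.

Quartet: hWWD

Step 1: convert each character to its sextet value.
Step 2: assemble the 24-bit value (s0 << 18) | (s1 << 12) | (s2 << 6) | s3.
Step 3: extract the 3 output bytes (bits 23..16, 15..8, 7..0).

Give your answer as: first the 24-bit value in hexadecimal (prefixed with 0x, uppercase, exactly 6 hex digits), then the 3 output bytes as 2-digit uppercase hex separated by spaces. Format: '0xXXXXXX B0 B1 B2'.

Answer: 0x856583 85 65 83

Derivation:
Sextets: h=33, W=22, W=22, D=3
24-bit: (33<<18) | (22<<12) | (22<<6) | 3
      = 0x840000 | 0x016000 | 0x000580 | 0x000003
      = 0x856583
Bytes: (v>>16)&0xFF=85, (v>>8)&0xFF=65, v&0xFF=83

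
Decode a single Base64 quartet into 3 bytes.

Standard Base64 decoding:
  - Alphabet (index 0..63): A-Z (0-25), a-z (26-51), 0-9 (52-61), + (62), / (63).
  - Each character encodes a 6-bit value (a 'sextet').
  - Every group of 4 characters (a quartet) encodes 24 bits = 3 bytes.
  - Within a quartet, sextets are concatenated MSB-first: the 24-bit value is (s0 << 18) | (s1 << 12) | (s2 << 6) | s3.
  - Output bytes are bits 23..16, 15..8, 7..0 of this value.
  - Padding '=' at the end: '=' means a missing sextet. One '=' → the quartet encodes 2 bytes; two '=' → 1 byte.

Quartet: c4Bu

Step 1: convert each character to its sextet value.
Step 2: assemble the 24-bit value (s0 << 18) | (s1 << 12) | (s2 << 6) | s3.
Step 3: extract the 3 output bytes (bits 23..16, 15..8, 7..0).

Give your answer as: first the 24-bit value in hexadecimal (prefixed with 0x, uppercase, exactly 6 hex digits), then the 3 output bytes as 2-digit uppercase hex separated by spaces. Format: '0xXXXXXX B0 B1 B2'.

Answer: 0x73806E 73 80 6E

Derivation:
Sextets: c=28, 4=56, B=1, u=46
24-bit: (28<<18) | (56<<12) | (1<<6) | 46
      = 0x700000 | 0x038000 | 0x000040 | 0x00002E
      = 0x73806E
Bytes: (v>>16)&0xFF=73, (v>>8)&0xFF=80, v&0xFF=6E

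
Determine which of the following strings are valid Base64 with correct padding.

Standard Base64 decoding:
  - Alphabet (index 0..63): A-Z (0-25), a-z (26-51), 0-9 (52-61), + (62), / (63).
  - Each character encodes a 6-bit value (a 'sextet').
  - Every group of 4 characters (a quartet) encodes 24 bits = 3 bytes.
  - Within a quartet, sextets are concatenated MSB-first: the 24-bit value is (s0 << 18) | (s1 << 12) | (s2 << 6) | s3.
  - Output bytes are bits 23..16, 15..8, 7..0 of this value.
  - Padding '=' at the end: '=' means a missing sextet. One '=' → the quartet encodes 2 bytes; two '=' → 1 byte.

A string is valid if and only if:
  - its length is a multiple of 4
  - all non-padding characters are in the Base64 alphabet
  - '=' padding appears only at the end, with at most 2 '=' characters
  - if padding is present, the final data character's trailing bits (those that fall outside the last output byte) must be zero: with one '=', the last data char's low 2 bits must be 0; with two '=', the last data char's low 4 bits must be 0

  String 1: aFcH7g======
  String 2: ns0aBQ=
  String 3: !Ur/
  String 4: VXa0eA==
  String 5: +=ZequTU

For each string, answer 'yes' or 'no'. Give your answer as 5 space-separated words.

String 1: 'aFcH7g======' → invalid (6 pad chars (max 2))
String 2: 'ns0aBQ=' → invalid (len=7 not mult of 4)
String 3: '!Ur/' → invalid (bad char(s): ['!'])
String 4: 'VXa0eA==' → valid
String 5: '+=ZequTU' → invalid (bad char(s): ['=']; '=' in middle)

Answer: no no no yes no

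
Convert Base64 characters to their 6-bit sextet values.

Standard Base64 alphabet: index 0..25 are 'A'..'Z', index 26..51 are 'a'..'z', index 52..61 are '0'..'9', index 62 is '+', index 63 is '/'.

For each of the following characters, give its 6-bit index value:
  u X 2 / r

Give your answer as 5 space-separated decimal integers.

Answer: 46 23 54 63 43

Derivation:
'u': a..z range, 26 + ord('u') − ord('a') = 46
'X': A..Z range, ord('X') − ord('A') = 23
'2': 0..9 range, 52 + ord('2') − ord('0') = 54
'/': index 63
'r': a..z range, 26 + ord('r') − ord('a') = 43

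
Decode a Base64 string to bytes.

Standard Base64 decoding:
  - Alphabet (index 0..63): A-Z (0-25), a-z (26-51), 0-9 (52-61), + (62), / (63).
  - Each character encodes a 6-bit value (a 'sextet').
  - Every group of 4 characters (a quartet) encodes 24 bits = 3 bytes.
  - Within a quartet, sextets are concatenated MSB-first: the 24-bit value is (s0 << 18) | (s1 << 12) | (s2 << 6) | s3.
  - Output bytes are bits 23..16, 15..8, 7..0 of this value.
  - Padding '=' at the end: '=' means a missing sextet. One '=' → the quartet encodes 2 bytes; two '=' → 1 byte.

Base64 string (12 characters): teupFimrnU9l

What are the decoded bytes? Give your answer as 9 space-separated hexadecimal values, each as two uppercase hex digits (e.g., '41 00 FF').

After char 0 ('t'=45): chars_in_quartet=1 acc=0x2D bytes_emitted=0
After char 1 ('e'=30): chars_in_quartet=2 acc=0xB5E bytes_emitted=0
After char 2 ('u'=46): chars_in_quartet=3 acc=0x2D7AE bytes_emitted=0
After char 3 ('p'=41): chars_in_quartet=4 acc=0xB5EBA9 -> emit B5 EB A9, reset; bytes_emitted=3
After char 4 ('F'=5): chars_in_quartet=1 acc=0x5 bytes_emitted=3
After char 5 ('i'=34): chars_in_quartet=2 acc=0x162 bytes_emitted=3
After char 6 ('m'=38): chars_in_quartet=3 acc=0x58A6 bytes_emitted=3
After char 7 ('r'=43): chars_in_quartet=4 acc=0x1629AB -> emit 16 29 AB, reset; bytes_emitted=6
After char 8 ('n'=39): chars_in_quartet=1 acc=0x27 bytes_emitted=6
After char 9 ('U'=20): chars_in_quartet=2 acc=0x9D4 bytes_emitted=6
After char 10 ('9'=61): chars_in_quartet=3 acc=0x2753D bytes_emitted=6
After char 11 ('l'=37): chars_in_quartet=4 acc=0x9D4F65 -> emit 9D 4F 65, reset; bytes_emitted=9

Answer: B5 EB A9 16 29 AB 9D 4F 65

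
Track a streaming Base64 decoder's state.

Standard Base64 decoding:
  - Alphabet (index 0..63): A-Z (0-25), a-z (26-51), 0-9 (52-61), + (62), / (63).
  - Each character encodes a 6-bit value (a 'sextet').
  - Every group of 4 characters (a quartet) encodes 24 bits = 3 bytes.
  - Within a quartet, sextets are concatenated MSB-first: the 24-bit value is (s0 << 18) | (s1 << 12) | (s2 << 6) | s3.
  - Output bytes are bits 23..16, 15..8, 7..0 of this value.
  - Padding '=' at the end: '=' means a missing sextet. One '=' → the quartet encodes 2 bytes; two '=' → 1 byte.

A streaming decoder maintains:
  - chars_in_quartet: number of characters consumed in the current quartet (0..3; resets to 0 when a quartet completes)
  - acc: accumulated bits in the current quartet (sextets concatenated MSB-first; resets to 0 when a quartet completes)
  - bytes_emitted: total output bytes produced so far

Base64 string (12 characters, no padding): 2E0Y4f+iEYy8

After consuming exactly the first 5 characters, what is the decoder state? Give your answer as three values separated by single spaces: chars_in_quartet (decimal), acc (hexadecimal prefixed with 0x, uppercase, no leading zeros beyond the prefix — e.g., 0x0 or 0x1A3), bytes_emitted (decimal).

After char 0 ('2'=54): chars_in_quartet=1 acc=0x36 bytes_emitted=0
After char 1 ('E'=4): chars_in_quartet=2 acc=0xD84 bytes_emitted=0
After char 2 ('0'=52): chars_in_quartet=3 acc=0x36134 bytes_emitted=0
After char 3 ('Y'=24): chars_in_quartet=4 acc=0xD84D18 -> emit D8 4D 18, reset; bytes_emitted=3
After char 4 ('4'=56): chars_in_quartet=1 acc=0x38 bytes_emitted=3

Answer: 1 0x38 3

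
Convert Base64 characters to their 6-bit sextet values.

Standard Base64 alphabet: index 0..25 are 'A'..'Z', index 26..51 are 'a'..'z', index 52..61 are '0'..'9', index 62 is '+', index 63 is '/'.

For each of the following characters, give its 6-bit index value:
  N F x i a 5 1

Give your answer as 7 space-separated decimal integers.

Answer: 13 5 49 34 26 57 53

Derivation:
'N': A..Z range, ord('N') − ord('A') = 13
'F': A..Z range, ord('F') − ord('A') = 5
'x': a..z range, 26 + ord('x') − ord('a') = 49
'i': a..z range, 26 + ord('i') − ord('a') = 34
'a': a..z range, 26 + ord('a') − ord('a') = 26
'5': 0..9 range, 52 + ord('5') − ord('0') = 57
'1': 0..9 range, 52 + ord('1') − ord('0') = 53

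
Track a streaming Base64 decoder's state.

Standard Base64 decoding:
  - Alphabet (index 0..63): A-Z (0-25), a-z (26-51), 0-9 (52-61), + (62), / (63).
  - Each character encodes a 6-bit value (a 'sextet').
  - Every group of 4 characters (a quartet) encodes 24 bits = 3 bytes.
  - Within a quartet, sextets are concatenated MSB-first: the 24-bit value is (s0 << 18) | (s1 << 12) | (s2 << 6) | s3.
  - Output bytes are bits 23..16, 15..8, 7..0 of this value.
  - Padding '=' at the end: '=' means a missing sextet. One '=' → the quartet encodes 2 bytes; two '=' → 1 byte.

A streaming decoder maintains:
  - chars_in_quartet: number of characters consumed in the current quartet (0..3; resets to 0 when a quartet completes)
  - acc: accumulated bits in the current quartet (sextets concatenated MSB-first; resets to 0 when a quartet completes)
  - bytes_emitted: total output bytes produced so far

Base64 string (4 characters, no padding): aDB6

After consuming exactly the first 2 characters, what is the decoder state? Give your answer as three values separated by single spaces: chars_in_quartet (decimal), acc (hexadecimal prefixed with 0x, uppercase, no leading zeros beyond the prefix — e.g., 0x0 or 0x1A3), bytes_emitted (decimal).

Answer: 2 0x683 0

Derivation:
After char 0 ('a'=26): chars_in_quartet=1 acc=0x1A bytes_emitted=0
After char 1 ('D'=3): chars_in_quartet=2 acc=0x683 bytes_emitted=0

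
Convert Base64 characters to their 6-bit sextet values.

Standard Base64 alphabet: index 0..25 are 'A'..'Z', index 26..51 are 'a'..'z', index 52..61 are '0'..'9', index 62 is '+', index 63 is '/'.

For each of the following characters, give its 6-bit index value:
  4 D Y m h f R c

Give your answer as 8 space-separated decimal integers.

Answer: 56 3 24 38 33 31 17 28

Derivation:
'4': 0..9 range, 52 + ord('4') − ord('0') = 56
'D': A..Z range, ord('D') − ord('A') = 3
'Y': A..Z range, ord('Y') − ord('A') = 24
'm': a..z range, 26 + ord('m') − ord('a') = 38
'h': a..z range, 26 + ord('h') − ord('a') = 33
'f': a..z range, 26 + ord('f') − ord('a') = 31
'R': A..Z range, ord('R') − ord('A') = 17
'c': a..z range, 26 + ord('c') − ord('a') = 28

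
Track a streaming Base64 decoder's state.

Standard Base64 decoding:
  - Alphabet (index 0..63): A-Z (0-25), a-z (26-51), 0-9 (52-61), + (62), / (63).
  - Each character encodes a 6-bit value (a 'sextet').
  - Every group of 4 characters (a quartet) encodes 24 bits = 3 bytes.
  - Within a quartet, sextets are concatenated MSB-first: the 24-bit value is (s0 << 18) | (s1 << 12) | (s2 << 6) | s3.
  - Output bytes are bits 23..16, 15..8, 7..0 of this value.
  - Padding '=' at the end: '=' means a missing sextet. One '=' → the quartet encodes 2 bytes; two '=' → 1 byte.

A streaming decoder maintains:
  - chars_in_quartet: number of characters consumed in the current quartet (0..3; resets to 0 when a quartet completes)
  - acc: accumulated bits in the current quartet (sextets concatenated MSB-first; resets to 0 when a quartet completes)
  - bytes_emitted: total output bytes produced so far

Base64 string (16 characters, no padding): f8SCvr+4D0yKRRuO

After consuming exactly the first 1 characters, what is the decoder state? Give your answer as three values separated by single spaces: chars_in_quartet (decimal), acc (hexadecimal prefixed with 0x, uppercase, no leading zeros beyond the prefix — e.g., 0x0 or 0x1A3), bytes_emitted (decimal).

Answer: 1 0x1F 0

Derivation:
After char 0 ('f'=31): chars_in_quartet=1 acc=0x1F bytes_emitted=0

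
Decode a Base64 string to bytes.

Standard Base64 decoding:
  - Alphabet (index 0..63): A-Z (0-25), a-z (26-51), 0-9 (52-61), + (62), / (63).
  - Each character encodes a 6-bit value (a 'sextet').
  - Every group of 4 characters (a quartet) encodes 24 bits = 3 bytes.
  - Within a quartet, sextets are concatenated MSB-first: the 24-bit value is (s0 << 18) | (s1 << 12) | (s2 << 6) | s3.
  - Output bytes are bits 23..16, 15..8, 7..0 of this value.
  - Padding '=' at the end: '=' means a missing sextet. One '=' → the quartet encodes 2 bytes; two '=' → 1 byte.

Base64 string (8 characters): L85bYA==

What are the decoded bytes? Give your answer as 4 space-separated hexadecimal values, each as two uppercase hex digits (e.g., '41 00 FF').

After char 0 ('L'=11): chars_in_quartet=1 acc=0xB bytes_emitted=0
After char 1 ('8'=60): chars_in_quartet=2 acc=0x2FC bytes_emitted=0
After char 2 ('5'=57): chars_in_quartet=3 acc=0xBF39 bytes_emitted=0
After char 3 ('b'=27): chars_in_quartet=4 acc=0x2FCE5B -> emit 2F CE 5B, reset; bytes_emitted=3
After char 4 ('Y'=24): chars_in_quartet=1 acc=0x18 bytes_emitted=3
After char 5 ('A'=0): chars_in_quartet=2 acc=0x600 bytes_emitted=3
Padding '==': partial quartet acc=0x600 -> emit 60; bytes_emitted=4

Answer: 2F CE 5B 60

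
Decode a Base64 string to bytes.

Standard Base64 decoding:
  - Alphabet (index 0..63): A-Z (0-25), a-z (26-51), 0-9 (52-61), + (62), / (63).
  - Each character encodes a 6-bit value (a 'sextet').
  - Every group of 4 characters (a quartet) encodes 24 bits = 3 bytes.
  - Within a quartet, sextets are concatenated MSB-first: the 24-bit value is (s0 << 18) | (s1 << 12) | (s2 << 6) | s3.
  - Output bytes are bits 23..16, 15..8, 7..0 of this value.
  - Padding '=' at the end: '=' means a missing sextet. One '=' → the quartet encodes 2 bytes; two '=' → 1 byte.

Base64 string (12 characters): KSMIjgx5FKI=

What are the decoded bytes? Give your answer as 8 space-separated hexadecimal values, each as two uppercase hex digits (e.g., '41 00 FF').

After char 0 ('K'=10): chars_in_quartet=1 acc=0xA bytes_emitted=0
After char 1 ('S'=18): chars_in_quartet=2 acc=0x292 bytes_emitted=0
After char 2 ('M'=12): chars_in_quartet=3 acc=0xA48C bytes_emitted=0
After char 3 ('I'=8): chars_in_quartet=4 acc=0x292308 -> emit 29 23 08, reset; bytes_emitted=3
After char 4 ('j'=35): chars_in_quartet=1 acc=0x23 bytes_emitted=3
After char 5 ('g'=32): chars_in_quartet=2 acc=0x8E0 bytes_emitted=3
After char 6 ('x'=49): chars_in_quartet=3 acc=0x23831 bytes_emitted=3
After char 7 ('5'=57): chars_in_quartet=4 acc=0x8E0C79 -> emit 8E 0C 79, reset; bytes_emitted=6
After char 8 ('F'=5): chars_in_quartet=1 acc=0x5 bytes_emitted=6
After char 9 ('K'=10): chars_in_quartet=2 acc=0x14A bytes_emitted=6
After char 10 ('I'=8): chars_in_quartet=3 acc=0x5288 bytes_emitted=6
Padding '=': partial quartet acc=0x5288 -> emit 14 A2; bytes_emitted=8

Answer: 29 23 08 8E 0C 79 14 A2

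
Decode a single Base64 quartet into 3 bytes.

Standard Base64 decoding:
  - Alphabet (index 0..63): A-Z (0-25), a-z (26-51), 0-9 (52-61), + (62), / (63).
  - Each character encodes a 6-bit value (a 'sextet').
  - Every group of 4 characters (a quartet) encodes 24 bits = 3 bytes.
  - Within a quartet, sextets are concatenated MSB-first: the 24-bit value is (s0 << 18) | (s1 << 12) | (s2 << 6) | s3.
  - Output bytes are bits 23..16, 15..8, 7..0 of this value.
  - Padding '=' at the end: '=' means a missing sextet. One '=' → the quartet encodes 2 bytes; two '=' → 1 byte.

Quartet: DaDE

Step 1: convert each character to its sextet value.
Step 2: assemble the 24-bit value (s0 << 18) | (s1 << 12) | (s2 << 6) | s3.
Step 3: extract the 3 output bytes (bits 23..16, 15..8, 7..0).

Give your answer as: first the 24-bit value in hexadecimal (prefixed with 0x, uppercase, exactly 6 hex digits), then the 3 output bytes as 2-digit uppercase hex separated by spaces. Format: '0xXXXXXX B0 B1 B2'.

Sextets: D=3, a=26, D=3, E=4
24-bit: (3<<18) | (26<<12) | (3<<6) | 4
      = 0x0C0000 | 0x01A000 | 0x0000C0 | 0x000004
      = 0x0DA0C4
Bytes: (v>>16)&0xFF=0D, (v>>8)&0xFF=A0, v&0xFF=C4

Answer: 0x0DA0C4 0D A0 C4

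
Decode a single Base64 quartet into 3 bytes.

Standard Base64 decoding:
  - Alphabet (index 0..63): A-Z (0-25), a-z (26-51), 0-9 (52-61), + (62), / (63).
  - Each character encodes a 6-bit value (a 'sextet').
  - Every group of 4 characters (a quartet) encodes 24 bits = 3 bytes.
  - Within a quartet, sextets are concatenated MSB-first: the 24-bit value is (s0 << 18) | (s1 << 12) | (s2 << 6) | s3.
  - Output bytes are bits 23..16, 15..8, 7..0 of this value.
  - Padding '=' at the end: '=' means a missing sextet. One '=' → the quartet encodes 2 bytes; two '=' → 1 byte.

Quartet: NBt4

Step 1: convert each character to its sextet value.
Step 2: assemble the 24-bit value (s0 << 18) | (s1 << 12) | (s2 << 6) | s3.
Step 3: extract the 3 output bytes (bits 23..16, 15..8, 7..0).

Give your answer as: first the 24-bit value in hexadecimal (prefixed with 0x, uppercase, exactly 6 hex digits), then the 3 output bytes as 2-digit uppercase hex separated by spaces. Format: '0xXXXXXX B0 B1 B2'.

Sextets: N=13, B=1, t=45, 4=56
24-bit: (13<<18) | (1<<12) | (45<<6) | 56
      = 0x340000 | 0x001000 | 0x000B40 | 0x000038
      = 0x341B78
Bytes: (v>>16)&0xFF=34, (v>>8)&0xFF=1B, v&0xFF=78

Answer: 0x341B78 34 1B 78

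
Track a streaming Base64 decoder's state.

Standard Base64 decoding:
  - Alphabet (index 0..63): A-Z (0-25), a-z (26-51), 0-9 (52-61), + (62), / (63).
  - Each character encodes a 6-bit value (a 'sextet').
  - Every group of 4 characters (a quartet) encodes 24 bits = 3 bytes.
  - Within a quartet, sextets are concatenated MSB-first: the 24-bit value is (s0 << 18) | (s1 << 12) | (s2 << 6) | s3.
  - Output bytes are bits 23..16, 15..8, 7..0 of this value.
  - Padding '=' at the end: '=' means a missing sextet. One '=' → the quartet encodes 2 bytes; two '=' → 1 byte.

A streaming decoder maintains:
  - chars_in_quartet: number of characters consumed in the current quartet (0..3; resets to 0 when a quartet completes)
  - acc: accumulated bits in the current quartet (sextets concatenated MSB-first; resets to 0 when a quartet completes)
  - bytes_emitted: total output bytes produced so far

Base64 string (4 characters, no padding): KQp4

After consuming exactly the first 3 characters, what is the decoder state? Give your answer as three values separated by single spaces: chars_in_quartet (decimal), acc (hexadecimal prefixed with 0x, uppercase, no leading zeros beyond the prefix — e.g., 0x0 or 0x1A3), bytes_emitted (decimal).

After char 0 ('K'=10): chars_in_quartet=1 acc=0xA bytes_emitted=0
After char 1 ('Q'=16): chars_in_quartet=2 acc=0x290 bytes_emitted=0
After char 2 ('p'=41): chars_in_quartet=3 acc=0xA429 bytes_emitted=0

Answer: 3 0xA429 0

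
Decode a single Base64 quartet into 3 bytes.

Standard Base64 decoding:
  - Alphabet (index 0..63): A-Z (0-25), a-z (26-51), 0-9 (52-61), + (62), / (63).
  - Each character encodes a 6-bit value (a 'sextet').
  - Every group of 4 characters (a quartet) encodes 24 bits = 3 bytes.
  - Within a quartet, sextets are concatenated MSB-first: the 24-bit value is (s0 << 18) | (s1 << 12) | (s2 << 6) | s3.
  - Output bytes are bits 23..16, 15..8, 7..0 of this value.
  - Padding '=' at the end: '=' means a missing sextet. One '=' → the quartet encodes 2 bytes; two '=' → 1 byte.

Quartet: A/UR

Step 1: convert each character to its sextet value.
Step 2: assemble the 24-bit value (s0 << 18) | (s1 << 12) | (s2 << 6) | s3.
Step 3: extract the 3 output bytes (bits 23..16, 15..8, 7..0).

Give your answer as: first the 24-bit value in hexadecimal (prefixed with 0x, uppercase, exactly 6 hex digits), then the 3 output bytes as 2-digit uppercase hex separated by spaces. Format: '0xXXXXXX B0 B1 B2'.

Sextets: A=0, /=63, U=20, R=17
24-bit: (0<<18) | (63<<12) | (20<<6) | 17
      = 0x000000 | 0x03F000 | 0x000500 | 0x000011
      = 0x03F511
Bytes: (v>>16)&0xFF=03, (v>>8)&0xFF=F5, v&0xFF=11

Answer: 0x03F511 03 F5 11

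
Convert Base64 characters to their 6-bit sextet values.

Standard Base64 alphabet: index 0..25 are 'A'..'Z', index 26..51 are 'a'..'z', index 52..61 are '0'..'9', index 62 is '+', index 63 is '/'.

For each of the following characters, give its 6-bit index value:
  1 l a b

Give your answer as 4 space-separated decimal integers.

Answer: 53 37 26 27

Derivation:
'1': 0..9 range, 52 + ord('1') − ord('0') = 53
'l': a..z range, 26 + ord('l') − ord('a') = 37
'a': a..z range, 26 + ord('a') − ord('a') = 26
'b': a..z range, 26 + ord('b') − ord('a') = 27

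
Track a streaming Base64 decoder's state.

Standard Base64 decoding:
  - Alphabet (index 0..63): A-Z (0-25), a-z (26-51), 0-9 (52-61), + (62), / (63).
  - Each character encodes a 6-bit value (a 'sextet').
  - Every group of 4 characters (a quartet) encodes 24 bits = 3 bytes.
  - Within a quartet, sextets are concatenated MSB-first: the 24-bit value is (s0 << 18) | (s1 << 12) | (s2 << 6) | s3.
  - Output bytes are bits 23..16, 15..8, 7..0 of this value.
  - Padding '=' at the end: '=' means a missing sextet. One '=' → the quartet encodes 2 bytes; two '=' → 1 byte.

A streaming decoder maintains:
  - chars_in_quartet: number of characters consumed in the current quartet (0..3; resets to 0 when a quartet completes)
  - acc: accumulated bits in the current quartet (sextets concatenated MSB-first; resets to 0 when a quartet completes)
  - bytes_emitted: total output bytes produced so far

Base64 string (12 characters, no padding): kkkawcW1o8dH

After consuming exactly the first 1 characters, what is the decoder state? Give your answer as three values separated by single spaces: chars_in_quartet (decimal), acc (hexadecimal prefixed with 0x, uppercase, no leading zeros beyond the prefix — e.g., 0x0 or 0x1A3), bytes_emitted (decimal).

After char 0 ('k'=36): chars_in_quartet=1 acc=0x24 bytes_emitted=0

Answer: 1 0x24 0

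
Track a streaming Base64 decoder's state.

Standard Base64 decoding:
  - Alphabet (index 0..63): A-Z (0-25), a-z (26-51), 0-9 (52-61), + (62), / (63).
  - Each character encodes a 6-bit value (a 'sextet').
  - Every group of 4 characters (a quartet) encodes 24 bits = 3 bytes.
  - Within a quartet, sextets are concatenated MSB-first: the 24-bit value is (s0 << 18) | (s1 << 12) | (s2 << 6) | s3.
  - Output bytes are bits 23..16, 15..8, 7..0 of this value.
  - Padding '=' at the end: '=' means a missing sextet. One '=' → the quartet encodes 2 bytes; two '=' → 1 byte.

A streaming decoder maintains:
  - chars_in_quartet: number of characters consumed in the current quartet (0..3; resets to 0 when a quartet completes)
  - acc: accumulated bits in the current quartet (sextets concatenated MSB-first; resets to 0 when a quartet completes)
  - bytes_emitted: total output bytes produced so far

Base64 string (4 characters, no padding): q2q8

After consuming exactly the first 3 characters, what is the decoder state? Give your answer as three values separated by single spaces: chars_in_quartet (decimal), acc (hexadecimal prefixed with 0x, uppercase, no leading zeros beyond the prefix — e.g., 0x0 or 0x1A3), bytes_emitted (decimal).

Answer: 3 0x2ADAA 0

Derivation:
After char 0 ('q'=42): chars_in_quartet=1 acc=0x2A bytes_emitted=0
After char 1 ('2'=54): chars_in_quartet=2 acc=0xAB6 bytes_emitted=0
After char 2 ('q'=42): chars_in_quartet=3 acc=0x2ADAA bytes_emitted=0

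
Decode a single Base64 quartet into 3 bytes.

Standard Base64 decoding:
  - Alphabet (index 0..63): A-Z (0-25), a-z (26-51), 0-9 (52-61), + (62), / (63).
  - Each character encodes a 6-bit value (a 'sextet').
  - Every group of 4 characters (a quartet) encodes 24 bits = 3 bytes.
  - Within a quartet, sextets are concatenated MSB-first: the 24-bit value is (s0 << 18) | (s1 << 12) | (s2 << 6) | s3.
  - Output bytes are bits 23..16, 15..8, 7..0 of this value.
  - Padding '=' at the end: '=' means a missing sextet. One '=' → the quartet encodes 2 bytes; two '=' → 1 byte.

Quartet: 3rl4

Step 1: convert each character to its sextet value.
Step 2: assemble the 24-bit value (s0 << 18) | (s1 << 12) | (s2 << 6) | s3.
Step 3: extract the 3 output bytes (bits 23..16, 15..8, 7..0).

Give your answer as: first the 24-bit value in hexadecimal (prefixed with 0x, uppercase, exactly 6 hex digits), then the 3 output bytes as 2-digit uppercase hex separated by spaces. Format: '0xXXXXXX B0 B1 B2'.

Answer: 0xDEB978 DE B9 78

Derivation:
Sextets: 3=55, r=43, l=37, 4=56
24-bit: (55<<18) | (43<<12) | (37<<6) | 56
      = 0xDC0000 | 0x02B000 | 0x000940 | 0x000038
      = 0xDEB978
Bytes: (v>>16)&0xFF=DE, (v>>8)&0xFF=B9, v&0xFF=78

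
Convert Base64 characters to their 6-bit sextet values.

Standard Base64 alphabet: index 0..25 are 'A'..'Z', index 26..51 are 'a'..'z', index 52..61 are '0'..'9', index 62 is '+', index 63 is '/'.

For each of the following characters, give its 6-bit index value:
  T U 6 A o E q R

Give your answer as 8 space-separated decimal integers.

Answer: 19 20 58 0 40 4 42 17

Derivation:
'T': A..Z range, ord('T') − ord('A') = 19
'U': A..Z range, ord('U') − ord('A') = 20
'6': 0..9 range, 52 + ord('6') − ord('0') = 58
'A': A..Z range, ord('A') − ord('A') = 0
'o': a..z range, 26 + ord('o') − ord('a') = 40
'E': A..Z range, ord('E') − ord('A') = 4
'q': a..z range, 26 + ord('q') − ord('a') = 42
'R': A..Z range, ord('R') − ord('A') = 17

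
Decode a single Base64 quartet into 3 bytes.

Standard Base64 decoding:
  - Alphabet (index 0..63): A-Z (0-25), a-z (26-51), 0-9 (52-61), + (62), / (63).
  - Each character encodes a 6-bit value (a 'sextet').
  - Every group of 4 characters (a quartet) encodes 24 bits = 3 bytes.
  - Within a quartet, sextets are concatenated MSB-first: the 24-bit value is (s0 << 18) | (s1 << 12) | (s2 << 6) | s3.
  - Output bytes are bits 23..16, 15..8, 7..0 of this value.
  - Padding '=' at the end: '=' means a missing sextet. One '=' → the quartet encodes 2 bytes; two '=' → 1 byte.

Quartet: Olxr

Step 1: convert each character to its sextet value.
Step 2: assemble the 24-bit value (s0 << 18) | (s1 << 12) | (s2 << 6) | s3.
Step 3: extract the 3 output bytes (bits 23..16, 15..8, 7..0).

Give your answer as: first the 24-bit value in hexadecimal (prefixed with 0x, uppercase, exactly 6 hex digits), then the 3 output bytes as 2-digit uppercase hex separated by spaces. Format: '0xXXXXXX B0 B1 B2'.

Answer: 0x3A5C6B 3A 5C 6B

Derivation:
Sextets: O=14, l=37, x=49, r=43
24-bit: (14<<18) | (37<<12) | (49<<6) | 43
      = 0x380000 | 0x025000 | 0x000C40 | 0x00002B
      = 0x3A5C6B
Bytes: (v>>16)&0xFF=3A, (v>>8)&0xFF=5C, v&0xFF=6B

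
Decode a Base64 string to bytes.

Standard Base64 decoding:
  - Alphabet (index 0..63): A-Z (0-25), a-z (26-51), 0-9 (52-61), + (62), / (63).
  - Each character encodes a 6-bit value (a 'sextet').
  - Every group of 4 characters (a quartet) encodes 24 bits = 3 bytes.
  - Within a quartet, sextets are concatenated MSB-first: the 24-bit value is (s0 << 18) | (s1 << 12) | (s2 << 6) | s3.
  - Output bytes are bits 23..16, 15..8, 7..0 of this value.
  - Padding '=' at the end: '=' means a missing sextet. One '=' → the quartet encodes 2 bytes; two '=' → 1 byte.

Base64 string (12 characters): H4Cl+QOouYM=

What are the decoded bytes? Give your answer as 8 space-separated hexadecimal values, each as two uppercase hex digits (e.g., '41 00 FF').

After char 0 ('H'=7): chars_in_quartet=1 acc=0x7 bytes_emitted=0
After char 1 ('4'=56): chars_in_quartet=2 acc=0x1F8 bytes_emitted=0
After char 2 ('C'=2): chars_in_quartet=3 acc=0x7E02 bytes_emitted=0
After char 3 ('l'=37): chars_in_quartet=4 acc=0x1F80A5 -> emit 1F 80 A5, reset; bytes_emitted=3
After char 4 ('+'=62): chars_in_quartet=1 acc=0x3E bytes_emitted=3
After char 5 ('Q'=16): chars_in_quartet=2 acc=0xF90 bytes_emitted=3
After char 6 ('O'=14): chars_in_quartet=3 acc=0x3E40E bytes_emitted=3
After char 7 ('o'=40): chars_in_quartet=4 acc=0xF903A8 -> emit F9 03 A8, reset; bytes_emitted=6
After char 8 ('u'=46): chars_in_quartet=1 acc=0x2E bytes_emitted=6
After char 9 ('Y'=24): chars_in_quartet=2 acc=0xB98 bytes_emitted=6
After char 10 ('M'=12): chars_in_quartet=3 acc=0x2E60C bytes_emitted=6
Padding '=': partial quartet acc=0x2E60C -> emit B9 83; bytes_emitted=8

Answer: 1F 80 A5 F9 03 A8 B9 83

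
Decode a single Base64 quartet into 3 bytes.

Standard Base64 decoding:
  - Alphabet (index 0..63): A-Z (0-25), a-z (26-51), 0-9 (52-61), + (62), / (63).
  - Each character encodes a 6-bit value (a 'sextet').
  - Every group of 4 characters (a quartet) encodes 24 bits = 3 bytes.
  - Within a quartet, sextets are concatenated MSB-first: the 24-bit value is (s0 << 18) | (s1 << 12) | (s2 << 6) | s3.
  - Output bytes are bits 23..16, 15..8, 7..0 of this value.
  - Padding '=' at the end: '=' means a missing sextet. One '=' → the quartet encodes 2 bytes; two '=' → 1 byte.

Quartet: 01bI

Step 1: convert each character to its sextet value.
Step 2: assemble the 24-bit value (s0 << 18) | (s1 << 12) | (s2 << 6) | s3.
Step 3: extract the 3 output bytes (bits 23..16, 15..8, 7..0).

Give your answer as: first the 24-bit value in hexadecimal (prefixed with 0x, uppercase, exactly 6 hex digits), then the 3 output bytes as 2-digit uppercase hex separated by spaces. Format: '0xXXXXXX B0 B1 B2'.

Sextets: 0=52, 1=53, b=27, I=8
24-bit: (52<<18) | (53<<12) | (27<<6) | 8
      = 0xD00000 | 0x035000 | 0x0006C0 | 0x000008
      = 0xD356C8
Bytes: (v>>16)&0xFF=D3, (v>>8)&0xFF=56, v&0xFF=C8

Answer: 0xD356C8 D3 56 C8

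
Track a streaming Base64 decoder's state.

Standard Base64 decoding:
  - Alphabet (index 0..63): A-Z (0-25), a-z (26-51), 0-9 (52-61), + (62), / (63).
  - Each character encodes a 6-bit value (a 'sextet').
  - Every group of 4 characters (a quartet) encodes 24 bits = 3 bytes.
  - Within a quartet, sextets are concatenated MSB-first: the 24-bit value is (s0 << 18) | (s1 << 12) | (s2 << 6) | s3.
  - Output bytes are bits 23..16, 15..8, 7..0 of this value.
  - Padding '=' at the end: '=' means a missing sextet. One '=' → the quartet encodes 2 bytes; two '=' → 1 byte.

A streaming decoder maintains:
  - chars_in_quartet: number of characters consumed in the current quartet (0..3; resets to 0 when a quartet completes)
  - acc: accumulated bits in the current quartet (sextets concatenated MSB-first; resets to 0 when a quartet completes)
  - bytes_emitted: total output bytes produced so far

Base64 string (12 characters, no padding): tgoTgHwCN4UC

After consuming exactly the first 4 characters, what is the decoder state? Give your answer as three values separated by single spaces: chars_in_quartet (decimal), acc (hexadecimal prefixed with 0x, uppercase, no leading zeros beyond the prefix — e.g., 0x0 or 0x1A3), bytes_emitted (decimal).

After char 0 ('t'=45): chars_in_quartet=1 acc=0x2D bytes_emitted=0
After char 1 ('g'=32): chars_in_quartet=2 acc=0xB60 bytes_emitted=0
After char 2 ('o'=40): chars_in_quartet=3 acc=0x2D828 bytes_emitted=0
After char 3 ('T'=19): chars_in_quartet=4 acc=0xB60A13 -> emit B6 0A 13, reset; bytes_emitted=3

Answer: 0 0x0 3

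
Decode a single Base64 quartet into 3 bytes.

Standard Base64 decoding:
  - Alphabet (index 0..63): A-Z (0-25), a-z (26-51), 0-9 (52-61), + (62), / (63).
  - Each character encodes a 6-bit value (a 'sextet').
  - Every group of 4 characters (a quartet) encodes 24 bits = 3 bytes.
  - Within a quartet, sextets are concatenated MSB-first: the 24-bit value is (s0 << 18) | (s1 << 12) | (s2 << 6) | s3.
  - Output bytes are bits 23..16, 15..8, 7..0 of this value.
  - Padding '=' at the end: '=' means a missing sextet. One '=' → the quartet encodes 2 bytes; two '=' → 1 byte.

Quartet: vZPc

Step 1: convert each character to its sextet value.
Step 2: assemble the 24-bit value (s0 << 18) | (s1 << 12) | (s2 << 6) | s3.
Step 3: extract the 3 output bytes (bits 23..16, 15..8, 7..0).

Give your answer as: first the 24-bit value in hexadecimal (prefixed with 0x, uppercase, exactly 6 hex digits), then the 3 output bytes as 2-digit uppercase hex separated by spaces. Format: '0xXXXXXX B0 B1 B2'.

Sextets: v=47, Z=25, P=15, c=28
24-bit: (47<<18) | (25<<12) | (15<<6) | 28
      = 0xBC0000 | 0x019000 | 0x0003C0 | 0x00001C
      = 0xBD93DC
Bytes: (v>>16)&0xFF=BD, (v>>8)&0xFF=93, v&0xFF=DC

Answer: 0xBD93DC BD 93 DC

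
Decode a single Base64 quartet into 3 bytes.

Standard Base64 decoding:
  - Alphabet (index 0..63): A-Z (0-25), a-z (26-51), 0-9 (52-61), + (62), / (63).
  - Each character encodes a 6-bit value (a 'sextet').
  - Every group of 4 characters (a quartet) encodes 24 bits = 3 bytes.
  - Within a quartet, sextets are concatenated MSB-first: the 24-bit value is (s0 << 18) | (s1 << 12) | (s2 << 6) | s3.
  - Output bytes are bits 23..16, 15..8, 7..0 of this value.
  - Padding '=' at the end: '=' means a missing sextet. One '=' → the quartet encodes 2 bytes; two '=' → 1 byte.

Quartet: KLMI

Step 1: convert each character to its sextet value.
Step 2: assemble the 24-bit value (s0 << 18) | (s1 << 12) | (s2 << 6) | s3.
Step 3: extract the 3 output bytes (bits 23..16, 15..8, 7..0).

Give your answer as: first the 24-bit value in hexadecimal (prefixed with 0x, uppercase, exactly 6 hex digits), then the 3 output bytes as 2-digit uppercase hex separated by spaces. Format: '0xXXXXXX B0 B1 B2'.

Sextets: K=10, L=11, M=12, I=8
24-bit: (10<<18) | (11<<12) | (12<<6) | 8
      = 0x280000 | 0x00B000 | 0x000300 | 0x000008
      = 0x28B308
Bytes: (v>>16)&0xFF=28, (v>>8)&0xFF=B3, v&0xFF=08

Answer: 0x28B308 28 B3 08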